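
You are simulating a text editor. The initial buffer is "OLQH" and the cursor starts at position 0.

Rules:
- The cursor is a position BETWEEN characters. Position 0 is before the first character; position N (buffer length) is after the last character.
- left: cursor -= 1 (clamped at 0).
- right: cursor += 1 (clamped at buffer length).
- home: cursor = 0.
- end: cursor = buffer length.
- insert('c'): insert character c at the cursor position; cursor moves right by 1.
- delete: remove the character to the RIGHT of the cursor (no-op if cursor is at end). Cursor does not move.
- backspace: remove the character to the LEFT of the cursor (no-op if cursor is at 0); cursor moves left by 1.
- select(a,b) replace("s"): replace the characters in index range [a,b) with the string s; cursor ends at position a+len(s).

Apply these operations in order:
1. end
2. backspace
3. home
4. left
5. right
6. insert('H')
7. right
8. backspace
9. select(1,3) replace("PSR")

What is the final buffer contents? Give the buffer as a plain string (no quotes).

Answer: OPSR

Derivation:
After op 1 (end): buf='OLQH' cursor=4
After op 2 (backspace): buf='OLQ' cursor=3
After op 3 (home): buf='OLQ' cursor=0
After op 4 (left): buf='OLQ' cursor=0
After op 5 (right): buf='OLQ' cursor=1
After op 6 (insert('H')): buf='OHLQ' cursor=2
After op 7 (right): buf='OHLQ' cursor=3
After op 8 (backspace): buf='OHQ' cursor=2
After op 9 (select(1,3) replace("PSR")): buf='OPSR' cursor=4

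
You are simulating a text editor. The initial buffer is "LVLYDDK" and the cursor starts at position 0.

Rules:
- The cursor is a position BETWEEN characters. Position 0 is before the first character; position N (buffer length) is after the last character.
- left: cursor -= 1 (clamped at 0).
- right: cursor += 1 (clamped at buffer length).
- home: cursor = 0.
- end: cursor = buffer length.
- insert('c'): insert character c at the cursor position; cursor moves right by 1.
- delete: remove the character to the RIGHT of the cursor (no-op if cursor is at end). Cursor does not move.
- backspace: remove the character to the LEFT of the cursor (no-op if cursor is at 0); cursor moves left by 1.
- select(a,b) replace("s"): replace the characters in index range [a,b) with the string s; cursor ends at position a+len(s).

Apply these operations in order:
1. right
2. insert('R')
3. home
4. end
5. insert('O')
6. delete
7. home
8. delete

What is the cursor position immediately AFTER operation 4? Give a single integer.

After op 1 (right): buf='LVLYDDK' cursor=1
After op 2 (insert('R')): buf='LRVLYDDK' cursor=2
After op 3 (home): buf='LRVLYDDK' cursor=0
After op 4 (end): buf='LRVLYDDK' cursor=8

Answer: 8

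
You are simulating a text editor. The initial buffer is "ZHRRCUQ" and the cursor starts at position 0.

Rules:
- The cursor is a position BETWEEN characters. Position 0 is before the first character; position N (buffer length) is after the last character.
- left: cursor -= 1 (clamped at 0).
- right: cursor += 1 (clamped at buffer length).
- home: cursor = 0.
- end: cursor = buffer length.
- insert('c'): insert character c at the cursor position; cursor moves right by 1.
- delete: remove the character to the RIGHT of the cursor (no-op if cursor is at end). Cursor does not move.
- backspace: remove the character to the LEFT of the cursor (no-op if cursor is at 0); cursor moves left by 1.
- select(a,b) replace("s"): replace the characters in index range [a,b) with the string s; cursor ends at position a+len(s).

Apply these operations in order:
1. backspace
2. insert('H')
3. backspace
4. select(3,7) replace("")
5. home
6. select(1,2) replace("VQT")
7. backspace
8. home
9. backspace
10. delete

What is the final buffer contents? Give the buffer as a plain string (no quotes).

Answer: VQR

Derivation:
After op 1 (backspace): buf='ZHRRCUQ' cursor=0
After op 2 (insert('H')): buf='HZHRRCUQ' cursor=1
After op 3 (backspace): buf='ZHRRCUQ' cursor=0
After op 4 (select(3,7) replace("")): buf='ZHR' cursor=3
After op 5 (home): buf='ZHR' cursor=0
After op 6 (select(1,2) replace("VQT")): buf='ZVQTR' cursor=4
After op 7 (backspace): buf='ZVQR' cursor=3
After op 8 (home): buf='ZVQR' cursor=0
After op 9 (backspace): buf='ZVQR' cursor=0
After op 10 (delete): buf='VQR' cursor=0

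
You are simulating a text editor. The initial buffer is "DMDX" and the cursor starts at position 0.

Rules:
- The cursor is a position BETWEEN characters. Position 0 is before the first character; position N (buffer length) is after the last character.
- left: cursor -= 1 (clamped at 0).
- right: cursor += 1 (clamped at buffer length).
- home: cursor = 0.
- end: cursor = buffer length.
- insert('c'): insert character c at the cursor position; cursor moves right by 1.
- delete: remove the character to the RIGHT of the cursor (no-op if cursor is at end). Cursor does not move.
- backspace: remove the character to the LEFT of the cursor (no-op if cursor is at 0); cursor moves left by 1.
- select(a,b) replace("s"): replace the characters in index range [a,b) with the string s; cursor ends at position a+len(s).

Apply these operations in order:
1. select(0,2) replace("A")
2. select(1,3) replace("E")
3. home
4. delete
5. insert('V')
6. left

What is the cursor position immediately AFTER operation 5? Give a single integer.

After op 1 (select(0,2) replace("A")): buf='ADX' cursor=1
After op 2 (select(1,3) replace("E")): buf='AE' cursor=2
After op 3 (home): buf='AE' cursor=0
After op 4 (delete): buf='E' cursor=0
After op 5 (insert('V')): buf='VE' cursor=1

Answer: 1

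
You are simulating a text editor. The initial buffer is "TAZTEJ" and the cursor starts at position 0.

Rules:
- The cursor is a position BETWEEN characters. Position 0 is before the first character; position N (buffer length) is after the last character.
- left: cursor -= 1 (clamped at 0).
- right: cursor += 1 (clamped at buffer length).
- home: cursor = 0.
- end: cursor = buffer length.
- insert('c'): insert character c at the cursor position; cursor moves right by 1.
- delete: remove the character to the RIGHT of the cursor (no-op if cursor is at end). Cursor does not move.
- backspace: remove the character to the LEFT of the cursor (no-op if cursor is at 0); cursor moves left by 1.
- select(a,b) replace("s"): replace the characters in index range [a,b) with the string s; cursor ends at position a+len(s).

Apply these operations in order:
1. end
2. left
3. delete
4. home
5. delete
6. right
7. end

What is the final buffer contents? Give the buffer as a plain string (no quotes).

After op 1 (end): buf='TAZTEJ' cursor=6
After op 2 (left): buf='TAZTEJ' cursor=5
After op 3 (delete): buf='TAZTE' cursor=5
After op 4 (home): buf='TAZTE' cursor=0
After op 5 (delete): buf='AZTE' cursor=0
After op 6 (right): buf='AZTE' cursor=1
After op 7 (end): buf='AZTE' cursor=4

Answer: AZTE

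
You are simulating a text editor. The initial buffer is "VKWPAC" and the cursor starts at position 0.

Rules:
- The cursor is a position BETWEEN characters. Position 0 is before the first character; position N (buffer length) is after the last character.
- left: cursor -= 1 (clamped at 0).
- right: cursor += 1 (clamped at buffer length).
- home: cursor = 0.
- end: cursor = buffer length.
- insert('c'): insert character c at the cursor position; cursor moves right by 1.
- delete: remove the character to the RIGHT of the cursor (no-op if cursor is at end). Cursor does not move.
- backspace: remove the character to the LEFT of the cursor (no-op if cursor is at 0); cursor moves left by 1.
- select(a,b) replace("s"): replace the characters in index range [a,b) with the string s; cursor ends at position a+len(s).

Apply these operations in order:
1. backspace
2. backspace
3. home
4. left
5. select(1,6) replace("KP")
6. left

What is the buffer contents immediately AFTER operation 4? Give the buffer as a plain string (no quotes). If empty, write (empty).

Answer: VKWPAC

Derivation:
After op 1 (backspace): buf='VKWPAC' cursor=0
After op 2 (backspace): buf='VKWPAC' cursor=0
After op 3 (home): buf='VKWPAC' cursor=0
After op 4 (left): buf='VKWPAC' cursor=0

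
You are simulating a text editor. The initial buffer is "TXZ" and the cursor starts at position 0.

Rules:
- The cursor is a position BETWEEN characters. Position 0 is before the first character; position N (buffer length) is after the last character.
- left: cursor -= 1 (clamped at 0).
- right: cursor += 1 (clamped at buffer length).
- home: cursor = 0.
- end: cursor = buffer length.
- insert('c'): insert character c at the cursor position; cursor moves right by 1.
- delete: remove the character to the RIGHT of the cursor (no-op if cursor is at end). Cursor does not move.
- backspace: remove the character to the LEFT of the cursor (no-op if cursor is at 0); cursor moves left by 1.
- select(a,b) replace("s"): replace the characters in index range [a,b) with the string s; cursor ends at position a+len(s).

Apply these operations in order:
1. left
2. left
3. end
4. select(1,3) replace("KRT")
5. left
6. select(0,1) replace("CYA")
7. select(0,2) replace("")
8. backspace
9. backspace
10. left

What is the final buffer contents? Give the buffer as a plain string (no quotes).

After op 1 (left): buf='TXZ' cursor=0
After op 2 (left): buf='TXZ' cursor=0
After op 3 (end): buf='TXZ' cursor=3
After op 4 (select(1,3) replace("KRT")): buf='TKRT' cursor=4
After op 5 (left): buf='TKRT' cursor=3
After op 6 (select(0,1) replace("CYA")): buf='CYAKRT' cursor=3
After op 7 (select(0,2) replace("")): buf='AKRT' cursor=0
After op 8 (backspace): buf='AKRT' cursor=0
After op 9 (backspace): buf='AKRT' cursor=0
After op 10 (left): buf='AKRT' cursor=0

Answer: AKRT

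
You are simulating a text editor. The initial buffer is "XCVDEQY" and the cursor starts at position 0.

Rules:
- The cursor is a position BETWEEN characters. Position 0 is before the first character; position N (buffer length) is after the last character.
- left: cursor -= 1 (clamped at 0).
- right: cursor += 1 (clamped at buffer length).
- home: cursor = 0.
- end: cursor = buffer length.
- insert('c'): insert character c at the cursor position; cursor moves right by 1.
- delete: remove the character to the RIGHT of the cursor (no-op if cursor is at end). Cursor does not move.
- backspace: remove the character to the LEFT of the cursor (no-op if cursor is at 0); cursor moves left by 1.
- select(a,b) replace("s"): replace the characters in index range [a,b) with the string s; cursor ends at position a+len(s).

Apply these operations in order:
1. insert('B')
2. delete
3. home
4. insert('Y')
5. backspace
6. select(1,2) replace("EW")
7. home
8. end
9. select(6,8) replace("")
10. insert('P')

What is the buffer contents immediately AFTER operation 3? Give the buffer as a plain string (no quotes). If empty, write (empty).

Answer: BCVDEQY

Derivation:
After op 1 (insert('B')): buf='BXCVDEQY' cursor=1
After op 2 (delete): buf='BCVDEQY' cursor=1
After op 3 (home): buf='BCVDEQY' cursor=0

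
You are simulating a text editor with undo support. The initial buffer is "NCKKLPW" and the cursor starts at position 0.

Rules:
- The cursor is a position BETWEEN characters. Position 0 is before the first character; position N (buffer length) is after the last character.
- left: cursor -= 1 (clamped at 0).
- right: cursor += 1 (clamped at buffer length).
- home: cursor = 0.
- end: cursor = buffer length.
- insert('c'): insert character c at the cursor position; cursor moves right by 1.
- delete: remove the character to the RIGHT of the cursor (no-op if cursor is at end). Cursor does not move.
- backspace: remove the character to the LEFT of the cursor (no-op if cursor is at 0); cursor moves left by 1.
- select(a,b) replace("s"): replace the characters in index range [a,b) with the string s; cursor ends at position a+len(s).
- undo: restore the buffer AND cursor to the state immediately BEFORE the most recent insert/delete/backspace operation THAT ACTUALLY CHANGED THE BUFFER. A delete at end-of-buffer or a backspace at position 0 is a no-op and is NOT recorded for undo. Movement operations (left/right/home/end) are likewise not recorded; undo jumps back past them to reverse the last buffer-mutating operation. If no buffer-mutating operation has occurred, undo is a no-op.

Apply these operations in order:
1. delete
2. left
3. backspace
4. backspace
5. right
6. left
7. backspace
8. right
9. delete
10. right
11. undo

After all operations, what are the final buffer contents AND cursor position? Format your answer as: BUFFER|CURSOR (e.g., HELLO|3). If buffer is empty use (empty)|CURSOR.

After op 1 (delete): buf='CKKLPW' cursor=0
After op 2 (left): buf='CKKLPW' cursor=0
After op 3 (backspace): buf='CKKLPW' cursor=0
After op 4 (backspace): buf='CKKLPW' cursor=0
After op 5 (right): buf='CKKLPW' cursor=1
After op 6 (left): buf='CKKLPW' cursor=0
After op 7 (backspace): buf='CKKLPW' cursor=0
After op 8 (right): buf='CKKLPW' cursor=1
After op 9 (delete): buf='CKLPW' cursor=1
After op 10 (right): buf='CKLPW' cursor=2
After op 11 (undo): buf='CKKLPW' cursor=1

Answer: CKKLPW|1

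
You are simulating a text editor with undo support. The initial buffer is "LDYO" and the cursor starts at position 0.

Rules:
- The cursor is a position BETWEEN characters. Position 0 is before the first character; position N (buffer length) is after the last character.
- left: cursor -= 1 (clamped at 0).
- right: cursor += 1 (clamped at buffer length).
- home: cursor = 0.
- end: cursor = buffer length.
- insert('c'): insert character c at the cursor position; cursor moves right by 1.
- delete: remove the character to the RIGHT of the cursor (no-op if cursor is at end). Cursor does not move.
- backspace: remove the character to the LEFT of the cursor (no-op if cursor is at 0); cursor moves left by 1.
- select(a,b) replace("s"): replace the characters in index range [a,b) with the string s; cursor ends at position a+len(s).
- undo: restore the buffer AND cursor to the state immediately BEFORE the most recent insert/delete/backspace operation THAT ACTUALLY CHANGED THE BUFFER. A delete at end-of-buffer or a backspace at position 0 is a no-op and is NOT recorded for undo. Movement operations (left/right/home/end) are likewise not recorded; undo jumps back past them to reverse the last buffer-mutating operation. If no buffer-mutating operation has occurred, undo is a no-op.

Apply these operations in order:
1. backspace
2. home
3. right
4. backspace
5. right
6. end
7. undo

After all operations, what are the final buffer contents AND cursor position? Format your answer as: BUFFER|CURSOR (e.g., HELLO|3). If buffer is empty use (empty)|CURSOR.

Answer: LDYO|1

Derivation:
After op 1 (backspace): buf='LDYO' cursor=0
After op 2 (home): buf='LDYO' cursor=0
After op 3 (right): buf='LDYO' cursor=1
After op 4 (backspace): buf='DYO' cursor=0
After op 5 (right): buf='DYO' cursor=1
After op 6 (end): buf='DYO' cursor=3
After op 7 (undo): buf='LDYO' cursor=1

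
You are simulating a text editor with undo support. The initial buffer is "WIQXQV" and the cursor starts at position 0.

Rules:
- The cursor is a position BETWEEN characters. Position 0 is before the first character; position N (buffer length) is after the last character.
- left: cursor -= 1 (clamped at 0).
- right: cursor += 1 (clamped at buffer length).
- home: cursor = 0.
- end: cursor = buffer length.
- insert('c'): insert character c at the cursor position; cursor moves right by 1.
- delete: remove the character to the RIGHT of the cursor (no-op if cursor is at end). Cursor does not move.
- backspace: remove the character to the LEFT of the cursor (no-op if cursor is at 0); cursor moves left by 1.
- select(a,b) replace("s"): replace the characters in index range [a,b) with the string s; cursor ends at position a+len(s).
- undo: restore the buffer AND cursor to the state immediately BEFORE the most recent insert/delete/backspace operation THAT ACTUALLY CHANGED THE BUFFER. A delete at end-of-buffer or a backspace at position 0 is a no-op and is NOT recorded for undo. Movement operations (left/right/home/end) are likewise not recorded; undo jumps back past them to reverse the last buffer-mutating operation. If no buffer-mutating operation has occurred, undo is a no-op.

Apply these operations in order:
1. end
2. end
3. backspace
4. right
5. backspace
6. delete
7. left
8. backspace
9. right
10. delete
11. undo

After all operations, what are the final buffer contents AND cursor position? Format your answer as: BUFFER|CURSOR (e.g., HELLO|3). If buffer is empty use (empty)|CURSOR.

After op 1 (end): buf='WIQXQV' cursor=6
After op 2 (end): buf='WIQXQV' cursor=6
After op 3 (backspace): buf='WIQXQ' cursor=5
After op 4 (right): buf='WIQXQ' cursor=5
After op 5 (backspace): buf='WIQX' cursor=4
After op 6 (delete): buf='WIQX' cursor=4
After op 7 (left): buf='WIQX' cursor=3
After op 8 (backspace): buf='WIX' cursor=2
After op 9 (right): buf='WIX' cursor=3
After op 10 (delete): buf='WIX' cursor=3
After op 11 (undo): buf='WIQX' cursor=3

Answer: WIQX|3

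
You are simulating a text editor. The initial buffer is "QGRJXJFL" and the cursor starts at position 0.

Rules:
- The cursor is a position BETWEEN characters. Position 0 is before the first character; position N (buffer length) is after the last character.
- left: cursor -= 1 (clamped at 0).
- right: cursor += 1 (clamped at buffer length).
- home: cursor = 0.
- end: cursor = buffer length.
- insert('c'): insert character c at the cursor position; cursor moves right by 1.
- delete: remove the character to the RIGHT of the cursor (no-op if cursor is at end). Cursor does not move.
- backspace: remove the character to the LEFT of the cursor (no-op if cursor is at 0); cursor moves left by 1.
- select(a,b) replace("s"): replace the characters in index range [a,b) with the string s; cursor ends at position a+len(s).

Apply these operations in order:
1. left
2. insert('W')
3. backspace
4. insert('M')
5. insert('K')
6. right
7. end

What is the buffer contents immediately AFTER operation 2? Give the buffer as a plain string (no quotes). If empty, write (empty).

Answer: WQGRJXJFL

Derivation:
After op 1 (left): buf='QGRJXJFL' cursor=0
After op 2 (insert('W')): buf='WQGRJXJFL' cursor=1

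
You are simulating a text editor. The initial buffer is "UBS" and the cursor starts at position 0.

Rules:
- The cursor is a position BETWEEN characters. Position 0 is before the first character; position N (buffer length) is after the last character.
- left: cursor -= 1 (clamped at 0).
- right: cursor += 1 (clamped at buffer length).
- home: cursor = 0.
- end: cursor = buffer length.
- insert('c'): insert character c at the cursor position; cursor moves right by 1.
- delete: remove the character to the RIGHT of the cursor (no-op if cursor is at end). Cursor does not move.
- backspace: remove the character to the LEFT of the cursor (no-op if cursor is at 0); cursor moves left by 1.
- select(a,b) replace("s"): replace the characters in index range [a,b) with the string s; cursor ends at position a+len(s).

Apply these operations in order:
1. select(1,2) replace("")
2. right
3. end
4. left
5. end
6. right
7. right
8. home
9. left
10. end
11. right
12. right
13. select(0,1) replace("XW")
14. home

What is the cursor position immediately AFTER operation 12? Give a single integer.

After op 1 (select(1,2) replace("")): buf='US' cursor=1
After op 2 (right): buf='US' cursor=2
After op 3 (end): buf='US' cursor=2
After op 4 (left): buf='US' cursor=1
After op 5 (end): buf='US' cursor=2
After op 6 (right): buf='US' cursor=2
After op 7 (right): buf='US' cursor=2
After op 8 (home): buf='US' cursor=0
After op 9 (left): buf='US' cursor=0
After op 10 (end): buf='US' cursor=2
After op 11 (right): buf='US' cursor=2
After op 12 (right): buf='US' cursor=2

Answer: 2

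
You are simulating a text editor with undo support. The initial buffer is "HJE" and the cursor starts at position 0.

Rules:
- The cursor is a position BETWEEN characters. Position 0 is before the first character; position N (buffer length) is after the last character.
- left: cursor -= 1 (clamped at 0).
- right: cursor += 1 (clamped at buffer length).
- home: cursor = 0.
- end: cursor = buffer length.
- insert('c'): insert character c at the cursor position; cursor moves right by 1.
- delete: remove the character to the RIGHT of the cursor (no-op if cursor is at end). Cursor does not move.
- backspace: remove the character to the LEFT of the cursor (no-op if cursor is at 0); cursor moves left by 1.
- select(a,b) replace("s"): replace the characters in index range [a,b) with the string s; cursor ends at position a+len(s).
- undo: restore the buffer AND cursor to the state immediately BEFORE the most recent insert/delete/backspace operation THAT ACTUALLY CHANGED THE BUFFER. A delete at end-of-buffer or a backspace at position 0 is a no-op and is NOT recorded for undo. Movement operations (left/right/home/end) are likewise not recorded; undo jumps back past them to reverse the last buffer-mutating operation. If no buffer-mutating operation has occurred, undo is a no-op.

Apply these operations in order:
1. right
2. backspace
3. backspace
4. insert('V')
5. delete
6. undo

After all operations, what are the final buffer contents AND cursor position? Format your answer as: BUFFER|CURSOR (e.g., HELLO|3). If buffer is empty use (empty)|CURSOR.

After op 1 (right): buf='HJE' cursor=1
After op 2 (backspace): buf='JE' cursor=0
After op 3 (backspace): buf='JE' cursor=0
After op 4 (insert('V')): buf='VJE' cursor=1
After op 5 (delete): buf='VE' cursor=1
After op 6 (undo): buf='VJE' cursor=1

Answer: VJE|1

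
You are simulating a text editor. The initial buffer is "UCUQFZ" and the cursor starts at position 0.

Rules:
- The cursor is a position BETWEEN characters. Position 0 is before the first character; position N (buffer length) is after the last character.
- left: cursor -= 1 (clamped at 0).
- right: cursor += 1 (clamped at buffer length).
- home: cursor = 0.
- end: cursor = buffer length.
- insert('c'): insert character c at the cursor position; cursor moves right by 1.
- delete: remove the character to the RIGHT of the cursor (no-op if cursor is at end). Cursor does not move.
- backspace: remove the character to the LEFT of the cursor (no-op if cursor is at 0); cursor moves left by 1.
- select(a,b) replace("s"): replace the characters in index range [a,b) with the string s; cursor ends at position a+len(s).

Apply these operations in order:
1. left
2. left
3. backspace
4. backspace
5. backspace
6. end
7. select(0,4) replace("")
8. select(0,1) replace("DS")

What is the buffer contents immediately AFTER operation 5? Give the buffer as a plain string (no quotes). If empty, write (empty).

After op 1 (left): buf='UCUQFZ' cursor=0
After op 2 (left): buf='UCUQFZ' cursor=0
After op 3 (backspace): buf='UCUQFZ' cursor=0
After op 4 (backspace): buf='UCUQFZ' cursor=0
After op 5 (backspace): buf='UCUQFZ' cursor=0

Answer: UCUQFZ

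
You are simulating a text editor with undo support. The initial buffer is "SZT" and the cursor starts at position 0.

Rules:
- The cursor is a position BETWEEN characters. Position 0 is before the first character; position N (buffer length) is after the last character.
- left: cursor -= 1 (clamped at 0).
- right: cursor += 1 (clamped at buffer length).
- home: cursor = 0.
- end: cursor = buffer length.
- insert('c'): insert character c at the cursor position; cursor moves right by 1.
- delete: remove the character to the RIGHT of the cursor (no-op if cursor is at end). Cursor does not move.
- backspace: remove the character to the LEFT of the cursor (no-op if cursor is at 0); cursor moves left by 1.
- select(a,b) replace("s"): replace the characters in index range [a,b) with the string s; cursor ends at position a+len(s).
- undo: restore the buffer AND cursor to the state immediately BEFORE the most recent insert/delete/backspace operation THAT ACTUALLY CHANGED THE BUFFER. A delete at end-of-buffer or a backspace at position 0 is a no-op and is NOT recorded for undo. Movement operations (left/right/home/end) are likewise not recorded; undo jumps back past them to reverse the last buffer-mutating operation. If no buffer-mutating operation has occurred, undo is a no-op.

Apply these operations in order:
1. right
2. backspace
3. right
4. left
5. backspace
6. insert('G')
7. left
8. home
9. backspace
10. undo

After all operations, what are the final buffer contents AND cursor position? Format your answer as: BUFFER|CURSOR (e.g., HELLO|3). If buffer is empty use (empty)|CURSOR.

After op 1 (right): buf='SZT' cursor=1
After op 2 (backspace): buf='ZT' cursor=0
After op 3 (right): buf='ZT' cursor=1
After op 4 (left): buf='ZT' cursor=0
After op 5 (backspace): buf='ZT' cursor=0
After op 6 (insert('G')): buf='GZT' cursor=1
After op 7 (left): buf='GZT' cursor=0
After op 8 (home): buf='GZT' cursor=0
After op 9 (backspace): buf='GZT' cursor=0
After op 10 (undo): buf='ZT' cursor=0

Answer: ZT|0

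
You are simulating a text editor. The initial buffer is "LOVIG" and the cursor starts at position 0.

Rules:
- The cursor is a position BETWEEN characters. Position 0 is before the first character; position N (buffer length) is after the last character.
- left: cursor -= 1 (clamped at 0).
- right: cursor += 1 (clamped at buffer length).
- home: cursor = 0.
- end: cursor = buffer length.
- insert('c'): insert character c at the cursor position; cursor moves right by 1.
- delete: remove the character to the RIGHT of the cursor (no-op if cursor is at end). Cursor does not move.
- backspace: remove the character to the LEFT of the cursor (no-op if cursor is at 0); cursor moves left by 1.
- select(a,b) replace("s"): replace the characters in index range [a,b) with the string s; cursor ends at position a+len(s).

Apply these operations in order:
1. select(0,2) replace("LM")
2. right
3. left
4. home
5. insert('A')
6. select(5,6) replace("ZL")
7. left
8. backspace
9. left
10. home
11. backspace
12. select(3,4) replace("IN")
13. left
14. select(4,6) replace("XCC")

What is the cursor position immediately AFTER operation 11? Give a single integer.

After op 1 (select(0,2) replace("LM")): buf='LMVIG' cursor=2
After op 2 (right): buf='LMVIG' cursor=3
After op 3 (left): buf='LMVIG' cursor=2
After op 4 (home): buf='LMVIG' cursor=0
After op 5 (insert('A')): buf='ALMVIG' cursor=1
After op 6 (select(5,6) replace("ZL")): buf='ALMVIZL' cursor=7
After op 7 (left): buf='ALMVIZL' cursor=6
After op 8 (backspace): buf='ALMVIL' cursor=5
After op 9 (left): buf='ALMVIL' cursor=4
After op 10 (home): buf='ALMVIL' cursor=0
After op 11 (backspace): buf='ALMVIL' cursor=0

Answer: 0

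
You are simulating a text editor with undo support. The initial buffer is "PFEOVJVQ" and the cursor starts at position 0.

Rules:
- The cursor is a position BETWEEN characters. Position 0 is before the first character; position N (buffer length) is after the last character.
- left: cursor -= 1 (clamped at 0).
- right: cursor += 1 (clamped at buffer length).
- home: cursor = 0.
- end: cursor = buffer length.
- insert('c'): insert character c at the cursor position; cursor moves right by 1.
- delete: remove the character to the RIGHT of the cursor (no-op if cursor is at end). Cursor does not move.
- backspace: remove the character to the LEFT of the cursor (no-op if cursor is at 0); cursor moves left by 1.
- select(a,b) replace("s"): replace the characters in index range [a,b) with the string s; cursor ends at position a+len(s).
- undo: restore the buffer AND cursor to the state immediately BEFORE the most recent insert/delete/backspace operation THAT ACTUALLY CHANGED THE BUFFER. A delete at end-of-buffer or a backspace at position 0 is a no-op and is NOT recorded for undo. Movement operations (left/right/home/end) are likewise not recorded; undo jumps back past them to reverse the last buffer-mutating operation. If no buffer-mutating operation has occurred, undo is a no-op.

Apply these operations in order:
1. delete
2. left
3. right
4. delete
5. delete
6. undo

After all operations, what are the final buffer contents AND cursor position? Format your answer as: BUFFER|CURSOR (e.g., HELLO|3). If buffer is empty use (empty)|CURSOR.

After op 1 (delete): buf='FEOVJVQ' cursor=0
After op 2 (left): buf='FEOVJVQ' cursor=0
After op 3 (right): buf='FEOVJVQ' cursor=1
After op 4 (delete): buf='FOVJVQ' cursor=1
After op 5 (delete): buf='FVJVQ' cursor=1
After op 6 (undo): buf='FOVJVQ' cursor=1

Answer: FOVJVQ|1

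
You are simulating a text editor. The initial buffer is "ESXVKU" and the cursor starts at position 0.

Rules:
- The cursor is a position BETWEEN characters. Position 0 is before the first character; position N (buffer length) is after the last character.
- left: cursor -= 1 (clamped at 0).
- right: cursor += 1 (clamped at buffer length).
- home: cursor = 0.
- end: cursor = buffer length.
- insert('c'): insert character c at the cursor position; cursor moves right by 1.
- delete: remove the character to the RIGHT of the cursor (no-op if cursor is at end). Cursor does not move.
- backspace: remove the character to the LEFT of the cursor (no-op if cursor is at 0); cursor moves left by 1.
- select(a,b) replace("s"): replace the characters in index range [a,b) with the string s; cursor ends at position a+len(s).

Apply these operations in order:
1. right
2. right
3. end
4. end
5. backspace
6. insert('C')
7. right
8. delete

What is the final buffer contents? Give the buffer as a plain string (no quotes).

Answer: ESXVKC

Derivation:
After op 1 (right): buf='ESXVKU' cursor=1
After op 2 (right): buf='ESXVKU' cursor=2
After op 3 (end): buf='ESXVKU' cursor=6
After op 4 (end): buf='ESXVKU' cursor=6
After op 5 (backspace): buf='ESXVK' cursor=5
After op 6 (insert('C')): buf='ESXVKC' cursor=6
After op 7 (right): buf='ESXVKC' cursor=6
After op 8 (delete): buf='ESXVKC' cursor=6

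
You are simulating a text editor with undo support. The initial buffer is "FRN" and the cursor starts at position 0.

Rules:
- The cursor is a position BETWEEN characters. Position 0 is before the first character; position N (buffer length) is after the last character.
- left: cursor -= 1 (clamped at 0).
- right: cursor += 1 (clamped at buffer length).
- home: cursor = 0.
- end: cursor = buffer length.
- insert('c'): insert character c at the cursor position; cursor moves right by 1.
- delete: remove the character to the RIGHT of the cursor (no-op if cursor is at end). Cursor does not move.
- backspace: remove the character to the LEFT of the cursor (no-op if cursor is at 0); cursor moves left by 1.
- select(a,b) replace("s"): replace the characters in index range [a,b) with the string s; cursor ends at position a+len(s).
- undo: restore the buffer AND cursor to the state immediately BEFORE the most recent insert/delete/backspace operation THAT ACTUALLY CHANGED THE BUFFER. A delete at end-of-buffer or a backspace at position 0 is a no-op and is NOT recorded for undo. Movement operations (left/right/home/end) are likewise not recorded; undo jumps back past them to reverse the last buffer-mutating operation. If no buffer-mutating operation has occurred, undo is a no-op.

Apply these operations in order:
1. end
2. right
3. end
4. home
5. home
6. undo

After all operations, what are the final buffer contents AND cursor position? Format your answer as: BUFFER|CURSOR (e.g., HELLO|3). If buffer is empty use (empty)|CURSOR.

Answer: FRN|0

Derivation:
After op 1 (end): buf='FRN' cursor=3
After op 2 (right): buf='FRN' cursor=3
After op 3 (end): buf='FRN' cursor=3
After op 4 (home): buf='FRN' cursor=0
After op 5 (home): buf='FRN' cursor=0
After op 6 (undo): buf='FRN' cursor=0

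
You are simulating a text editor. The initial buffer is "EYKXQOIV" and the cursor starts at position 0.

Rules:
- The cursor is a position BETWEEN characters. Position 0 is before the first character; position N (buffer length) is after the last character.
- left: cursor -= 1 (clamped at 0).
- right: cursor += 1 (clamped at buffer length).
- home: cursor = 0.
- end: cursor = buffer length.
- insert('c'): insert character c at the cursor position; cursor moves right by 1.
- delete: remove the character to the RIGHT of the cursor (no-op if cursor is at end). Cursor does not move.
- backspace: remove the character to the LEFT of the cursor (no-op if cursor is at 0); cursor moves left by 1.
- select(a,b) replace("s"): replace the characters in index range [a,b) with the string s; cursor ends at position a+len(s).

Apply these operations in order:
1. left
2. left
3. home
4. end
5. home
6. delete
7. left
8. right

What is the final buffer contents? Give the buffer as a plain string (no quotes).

After op 1 (left): buf='EYKXQOIV' cursor=0
After op 2 (left): buf='EYKXQOIV' cursor=0
After op 3 (home): buf='EYKXQOIV' cursor=0
After op 4 (end): buf='EYKXQOIV' cursor=8
After op 5 (home): buf='EYKXQOIV' cursor=0
After op 6 (delete): buf='YKXQOIV' cursor=0
After op 7 (left): buf='YKXQOIV' cursor=0
After op 8 (right): buf='YKXQOIV' cursor=1

Answer: YKXQOIV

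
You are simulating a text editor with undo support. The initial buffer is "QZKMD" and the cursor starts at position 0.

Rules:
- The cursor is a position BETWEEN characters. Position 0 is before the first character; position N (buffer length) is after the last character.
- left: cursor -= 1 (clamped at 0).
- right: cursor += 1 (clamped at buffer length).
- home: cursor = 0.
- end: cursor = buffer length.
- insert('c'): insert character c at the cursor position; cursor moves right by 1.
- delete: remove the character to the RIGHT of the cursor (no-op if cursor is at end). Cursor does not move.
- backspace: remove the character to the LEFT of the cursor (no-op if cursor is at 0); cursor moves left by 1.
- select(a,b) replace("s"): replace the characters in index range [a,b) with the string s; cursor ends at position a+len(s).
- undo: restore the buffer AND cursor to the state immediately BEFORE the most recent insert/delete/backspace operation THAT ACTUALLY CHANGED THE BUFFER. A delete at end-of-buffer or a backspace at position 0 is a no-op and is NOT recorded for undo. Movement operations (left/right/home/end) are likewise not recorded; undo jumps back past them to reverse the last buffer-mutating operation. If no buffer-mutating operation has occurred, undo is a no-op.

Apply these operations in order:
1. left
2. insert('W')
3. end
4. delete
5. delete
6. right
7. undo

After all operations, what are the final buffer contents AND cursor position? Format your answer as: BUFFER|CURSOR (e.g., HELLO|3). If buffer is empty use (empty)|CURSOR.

Answer: QZKMD|0

Derivation:
After op 1 (left): buf='QZKMD' cursor=0
After op 2 (insert('W')): buf='WQZKMD' cursor=1
After op 3 (end): buf='WQZKMD' cursor=6
After op 4 (delete): buf='WQZKMD' cursor=6
After op 5 (delete): buf='WQZKMD' cursor=6
After op 6 (right): buf='WQZKMD' cursor=6
After op 7 (undo): buf='QZKMD' cursor=0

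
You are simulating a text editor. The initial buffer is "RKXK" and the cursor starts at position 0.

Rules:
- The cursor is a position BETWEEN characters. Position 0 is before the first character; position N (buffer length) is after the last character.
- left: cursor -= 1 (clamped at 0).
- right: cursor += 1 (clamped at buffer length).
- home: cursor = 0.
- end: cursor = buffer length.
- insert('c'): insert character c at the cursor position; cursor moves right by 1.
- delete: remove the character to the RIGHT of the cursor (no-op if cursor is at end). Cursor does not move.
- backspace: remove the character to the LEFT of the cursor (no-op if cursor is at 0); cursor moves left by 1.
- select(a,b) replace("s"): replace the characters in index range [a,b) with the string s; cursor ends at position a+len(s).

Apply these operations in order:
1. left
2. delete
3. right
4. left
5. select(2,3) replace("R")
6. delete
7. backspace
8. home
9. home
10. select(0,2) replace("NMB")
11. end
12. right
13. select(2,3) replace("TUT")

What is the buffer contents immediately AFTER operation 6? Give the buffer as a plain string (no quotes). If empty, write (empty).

After op 1 (left): buf='RKXK' cursor=0
After op 2 (delete): buf='KXK' cursor=0
After op 3 (right): buf='KXK' cursor=1
After op 4 (left): buf='KXK' cursor=0
After op 5 (select(2,3) replace("R")): buf='KXR' cursor=3
After op 6 (delete): buf='KXR' cursor=3

Answer: KXR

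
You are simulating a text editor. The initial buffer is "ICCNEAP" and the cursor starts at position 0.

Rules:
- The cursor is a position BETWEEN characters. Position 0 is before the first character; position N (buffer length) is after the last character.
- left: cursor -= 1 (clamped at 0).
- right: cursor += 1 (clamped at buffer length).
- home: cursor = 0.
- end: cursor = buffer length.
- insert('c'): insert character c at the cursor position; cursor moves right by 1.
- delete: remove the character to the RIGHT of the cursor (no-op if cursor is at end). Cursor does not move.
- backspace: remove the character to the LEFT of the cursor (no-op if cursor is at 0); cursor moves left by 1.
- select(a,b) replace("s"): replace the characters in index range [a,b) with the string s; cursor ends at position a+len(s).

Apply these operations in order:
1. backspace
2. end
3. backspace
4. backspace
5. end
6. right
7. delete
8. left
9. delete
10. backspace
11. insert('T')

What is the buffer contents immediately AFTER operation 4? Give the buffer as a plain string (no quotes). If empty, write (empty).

Answer: ICCNE

Derivation:
After op 1 (backspace): buf='ICCNEAP' cursor=0
After op 2 (end): buf='ICCNEAP' cursor=7
After op 3 (backspace): buf='ICCNEA' cursor=6
After op 4 (backspace): buf='ICCNE' cursor=5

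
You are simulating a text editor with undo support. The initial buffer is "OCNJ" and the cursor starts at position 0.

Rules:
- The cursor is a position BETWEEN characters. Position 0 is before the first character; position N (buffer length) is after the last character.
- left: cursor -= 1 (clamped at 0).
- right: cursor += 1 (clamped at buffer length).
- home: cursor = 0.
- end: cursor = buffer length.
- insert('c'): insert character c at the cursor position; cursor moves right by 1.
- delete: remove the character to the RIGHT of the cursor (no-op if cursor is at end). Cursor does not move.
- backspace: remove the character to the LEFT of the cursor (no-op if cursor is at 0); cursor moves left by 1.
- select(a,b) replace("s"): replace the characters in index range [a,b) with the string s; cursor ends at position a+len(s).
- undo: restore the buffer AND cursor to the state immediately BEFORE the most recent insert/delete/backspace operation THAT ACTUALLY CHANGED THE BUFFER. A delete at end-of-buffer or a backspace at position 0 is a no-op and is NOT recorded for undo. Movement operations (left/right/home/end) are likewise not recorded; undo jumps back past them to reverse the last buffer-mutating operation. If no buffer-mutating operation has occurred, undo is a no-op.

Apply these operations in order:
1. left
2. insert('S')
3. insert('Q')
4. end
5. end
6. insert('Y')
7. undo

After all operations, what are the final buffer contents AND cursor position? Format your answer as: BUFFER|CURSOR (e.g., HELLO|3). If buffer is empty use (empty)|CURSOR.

After op 1 (left): buf='OCNJ' cursor=0
After op 2 (insert('S')): buf='SOCNJ' cursor=1
After op 3 (insert('Q')): buf='SQOCNJ' cursor=2
After op 4 (end): buf='SQOCNJ' cursor=6
After op 5 (end): buf='SQOCNJ' cursor=6
After op 6 (insert('Y')): buf='SQOCNJY' cursor=7
After op 7 (undo): buf='SQOCNJ' cursor=6

Answer: SQOCNJ|6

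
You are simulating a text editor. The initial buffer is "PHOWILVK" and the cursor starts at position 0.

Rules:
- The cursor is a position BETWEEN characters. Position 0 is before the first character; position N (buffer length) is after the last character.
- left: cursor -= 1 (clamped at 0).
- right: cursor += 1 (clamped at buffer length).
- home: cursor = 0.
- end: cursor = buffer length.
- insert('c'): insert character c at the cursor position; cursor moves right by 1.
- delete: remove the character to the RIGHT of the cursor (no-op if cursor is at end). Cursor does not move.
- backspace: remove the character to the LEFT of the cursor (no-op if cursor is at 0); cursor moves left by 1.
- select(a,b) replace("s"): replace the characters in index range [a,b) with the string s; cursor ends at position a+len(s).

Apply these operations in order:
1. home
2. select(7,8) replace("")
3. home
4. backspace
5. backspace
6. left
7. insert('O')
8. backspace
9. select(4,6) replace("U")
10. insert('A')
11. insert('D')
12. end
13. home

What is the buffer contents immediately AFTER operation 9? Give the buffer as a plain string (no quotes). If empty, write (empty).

After op 1 (home): buf='PHOWILVK' cursor=0
After op 2 (select(7,8) replace("")): buf='PHOWILV' cursor=7
After op 3 (home): buf='PHOWILV' cursor=0
After op 4 (backspace): buf='PHOWILV' cursor=0
After op 5 (backspace): buf='PHOWILV' cursor=0
After op 6 (left): buf='PHOWILV' cursor=0
After op 7 (insert('O')): buf='OPHOWILV' cursor=1
After op 8 (backspace): buf='PHOWILV' cursor=0
After op 9 (select(4,6) replace("U")): buf='PHOWUV' cursor=5

Answer: PHOWUV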